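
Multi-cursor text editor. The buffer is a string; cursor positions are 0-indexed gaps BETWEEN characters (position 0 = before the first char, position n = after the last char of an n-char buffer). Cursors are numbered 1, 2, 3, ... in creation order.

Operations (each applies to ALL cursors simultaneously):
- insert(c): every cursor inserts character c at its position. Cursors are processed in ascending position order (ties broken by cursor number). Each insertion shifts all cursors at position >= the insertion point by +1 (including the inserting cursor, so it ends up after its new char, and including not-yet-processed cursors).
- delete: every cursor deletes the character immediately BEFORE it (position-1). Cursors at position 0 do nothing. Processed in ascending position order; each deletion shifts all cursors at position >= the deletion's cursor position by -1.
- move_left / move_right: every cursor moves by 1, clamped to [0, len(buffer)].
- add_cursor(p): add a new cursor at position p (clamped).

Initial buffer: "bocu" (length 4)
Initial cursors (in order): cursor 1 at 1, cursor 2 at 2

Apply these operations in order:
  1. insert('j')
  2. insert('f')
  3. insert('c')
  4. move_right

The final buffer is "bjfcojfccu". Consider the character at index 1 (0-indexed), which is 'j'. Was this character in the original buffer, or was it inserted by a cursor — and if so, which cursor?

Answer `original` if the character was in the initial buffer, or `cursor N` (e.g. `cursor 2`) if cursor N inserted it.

After op 1 (insert('j')): buffer="bjojcu" (len 6), cursors c1@2 c2@4, authorship .1.2..
After op 2 (insert('f')): buffer="bjfojfcu" (len 8), cursors c1@3 c2@6, authorship .11.22..
After op 3 (insert('c')): buffer="bjfcojfccu" (len 10), cursors c1@4 c2@8, authorship .111.222..
After op 4 (move_right): buffer="bjfcojfccu" (len 10), cursors c1@5 c2@9, authorship .111.222..
Authorship (.=original, N=cursor N): . 1 1 1 . 2 2 2 . .
Index 1: author = 1

Answer: cursor 1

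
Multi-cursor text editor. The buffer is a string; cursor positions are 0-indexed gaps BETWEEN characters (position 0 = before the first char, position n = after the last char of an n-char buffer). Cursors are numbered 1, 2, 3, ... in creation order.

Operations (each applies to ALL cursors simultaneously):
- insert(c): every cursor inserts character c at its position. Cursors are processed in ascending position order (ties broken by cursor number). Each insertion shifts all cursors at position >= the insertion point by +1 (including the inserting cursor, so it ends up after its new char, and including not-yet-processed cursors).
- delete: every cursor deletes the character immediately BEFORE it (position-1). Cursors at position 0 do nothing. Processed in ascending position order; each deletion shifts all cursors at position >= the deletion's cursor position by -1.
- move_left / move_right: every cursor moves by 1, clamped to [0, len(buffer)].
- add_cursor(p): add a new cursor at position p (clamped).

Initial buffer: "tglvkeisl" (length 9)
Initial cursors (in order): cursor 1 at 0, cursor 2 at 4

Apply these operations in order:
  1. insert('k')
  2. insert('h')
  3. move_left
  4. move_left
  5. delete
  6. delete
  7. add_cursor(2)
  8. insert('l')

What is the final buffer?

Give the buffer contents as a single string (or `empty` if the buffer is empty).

After op 1 (insert('k')): buffer="ktglvkkeisl" (len 11), cursors c1@1 c2@6, authorship 1....2.....
After op 2 (insert('h')): buffer="khtglvkhkeisl" (len 13), cursors c1@2 c2@8, authorship 11....22.....
After op 3 (move_left): buffer="khtglvkhkeisl" (len 13), cursors c1@1 c2@7, authorship 11....22.....
After op 4 (move_left): buffer="khtglvkhkeisl" (len 13), cursors c1@0 c2@6, authorship 11....22.....
After op 5 (delete): buffer="khtglkhkeisl" (len 12), cursors c1@0 c2@5, authorship 11...22.....
After op 6 (delete): buffer="khtgkhkeisl" (len 11), cursors c1@0 c2@4, authorship 11..22.....
After op 7 (add_cursor(2)): buffer="khtgkhkeisl" (len 11), cursors c1@0 c3@2 c2@4, authorship 11..22.....
After op 8 (insert('l')): buffer="lkhltglkhkeisl" (len 14), cursors c1@1 c3@4 c2@7, authorship 1113..222.....

Answer: lkhltglkhkeisl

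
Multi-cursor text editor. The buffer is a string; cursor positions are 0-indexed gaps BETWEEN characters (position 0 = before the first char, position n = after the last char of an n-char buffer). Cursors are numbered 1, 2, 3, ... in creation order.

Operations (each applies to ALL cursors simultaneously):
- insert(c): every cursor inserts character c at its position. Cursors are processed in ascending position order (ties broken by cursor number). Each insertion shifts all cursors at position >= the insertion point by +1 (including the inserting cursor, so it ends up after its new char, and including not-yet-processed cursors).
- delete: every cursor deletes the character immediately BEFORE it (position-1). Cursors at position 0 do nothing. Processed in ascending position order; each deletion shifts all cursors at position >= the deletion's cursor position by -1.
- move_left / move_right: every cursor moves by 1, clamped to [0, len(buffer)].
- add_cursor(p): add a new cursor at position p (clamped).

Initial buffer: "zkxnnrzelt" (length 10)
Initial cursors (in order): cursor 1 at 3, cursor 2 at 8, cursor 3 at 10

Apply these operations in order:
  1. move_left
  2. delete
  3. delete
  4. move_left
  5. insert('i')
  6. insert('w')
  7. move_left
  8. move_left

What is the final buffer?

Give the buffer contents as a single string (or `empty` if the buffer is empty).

Answer: iwxniiwwnt

Derivation:
After op 1 (move_left): buffer="zkxnnrzelt" (len 10), cursors c1@2 c2@7 c3@9, authorship ..........
After op 2 (delete): buffer="zxnnret" (len 7), cursors c1@1 c2@5 c3@6, authorship .......
After op 3 (delete): buffer="xnnt" (len 4), cursors c1@0 c2@3 c3@3, authorship ....
After op 4 (move_left): buffer="xnnt" (len 4), cursors c1@0 c2@2 c3@2, authorship ....
After op 5 (insert('i')): buffer="ixniint" (len 7), cursors c1@1 c2@5 c3@5, authorship 1..23..
After op 6 (insert('w')): buffer="iwxniiwwnt" (len 10), cursors c1@2 c2@8 c3@8, authorship 11..2323..
After op 7 (move_left): buffer="iwxniiwwnt" (len 10), cursors c1@1 c2@7 c3@7, authorship 11..2323..
After op 8 (move_left): buffer="iwxniiwwnt" (len 10), cursors c1@0 c2@6 c3@6, authorship 11..2323..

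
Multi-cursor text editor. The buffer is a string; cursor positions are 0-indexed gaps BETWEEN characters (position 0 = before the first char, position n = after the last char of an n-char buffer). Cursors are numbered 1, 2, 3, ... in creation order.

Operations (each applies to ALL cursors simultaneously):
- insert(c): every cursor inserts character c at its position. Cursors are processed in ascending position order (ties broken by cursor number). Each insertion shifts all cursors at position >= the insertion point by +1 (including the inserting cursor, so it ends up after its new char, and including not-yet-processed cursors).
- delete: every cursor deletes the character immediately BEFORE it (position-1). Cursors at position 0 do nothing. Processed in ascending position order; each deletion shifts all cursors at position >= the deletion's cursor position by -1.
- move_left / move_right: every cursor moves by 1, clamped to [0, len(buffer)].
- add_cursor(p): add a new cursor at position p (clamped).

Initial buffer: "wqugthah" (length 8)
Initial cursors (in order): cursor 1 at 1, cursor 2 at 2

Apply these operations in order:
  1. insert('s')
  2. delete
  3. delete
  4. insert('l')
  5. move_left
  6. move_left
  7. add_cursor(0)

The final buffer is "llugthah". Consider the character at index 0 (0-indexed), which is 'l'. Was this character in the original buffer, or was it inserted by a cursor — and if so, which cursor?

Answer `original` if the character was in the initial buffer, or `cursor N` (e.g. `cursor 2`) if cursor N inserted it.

Answer: cursor 1

Derivation:
After op 1 (insert('s')): buffer="wsqsugthah" (len 10), cursors c1@2 c2@4, authorship .1.2......
After op 2 (delete): buffer="wqugthah" (len 8), cursors c1@1 c2@2, authorship ........
After op 3 (delete): buffer="ugthah" (len 6), cursors c1@0 c2@0, authorship ......
After op 4 (insert('l')): buffer="llugthah" (len 8), cursors c1@2 c2@2, authorship 12......
After op 5 (move_left): buffer="llugthah" (len 8), cursors c1@1 c2@1, authorship 12......
After op 6 (move_left): buffer="llugthah" (len 8), cursors c1@0 c2@0, authorship 12......
After op 7 (add_cursor(0)): buffer="llugthah" (len 8), cursors c1@0 c2@0 c3@0, authorship 12......
Authorship (.=original, N=cursor N): 1 2 . . . . . .
Index 0: author = 1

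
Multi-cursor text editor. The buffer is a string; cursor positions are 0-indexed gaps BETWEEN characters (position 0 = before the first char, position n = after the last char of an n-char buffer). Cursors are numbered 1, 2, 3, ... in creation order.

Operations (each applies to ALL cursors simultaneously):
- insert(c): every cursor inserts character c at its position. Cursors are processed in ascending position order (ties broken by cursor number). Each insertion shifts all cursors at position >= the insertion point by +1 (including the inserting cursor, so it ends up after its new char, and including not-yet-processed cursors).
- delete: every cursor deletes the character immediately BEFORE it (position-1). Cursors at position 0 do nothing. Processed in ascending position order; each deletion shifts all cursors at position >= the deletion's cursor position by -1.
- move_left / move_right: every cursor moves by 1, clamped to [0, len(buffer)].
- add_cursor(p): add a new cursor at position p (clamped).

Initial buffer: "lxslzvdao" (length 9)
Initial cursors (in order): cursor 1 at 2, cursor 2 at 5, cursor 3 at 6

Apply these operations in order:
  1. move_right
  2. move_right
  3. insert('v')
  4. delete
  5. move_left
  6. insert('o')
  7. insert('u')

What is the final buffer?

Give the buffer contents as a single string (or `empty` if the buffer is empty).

After op 1 (move_right): buffer="lxslzvdao" (len 9), cursors c1@3 c2@6 c3@7, authorship .........
After op 2 (move_right): buffer="lxslzvdao" (len 9), cursors c1@4 c2@7 c3@8, authorship .........
After op 3 (insert('v')): buffer="lxslvzvdvavo" (len 12), cursors c1@5 c2@9 c3@11, authorship ....1...2.3.
After op 4 (delete): buffer="lxslzvdao" (len 9), cursors c1@4 c2@7 c3@8, authorship .........
After op 5 (move_left): buffer="lxslzvdao" (len 9), cursors c1@3 c2@6 c3@7, authorship .........
After op 6 (insert('o')): buffer="lxsolzvodoao" (len 12), cursors c1@4 c2@8 c3@10, authorship ...1...2.3..
After op 7 (insert('u')): buffer="lxsoulzvoudouao" (len 15), cursors c1@5 c2@10 c3@13, authorship ...11...22.33..

Answer: lxsoulzvoudouao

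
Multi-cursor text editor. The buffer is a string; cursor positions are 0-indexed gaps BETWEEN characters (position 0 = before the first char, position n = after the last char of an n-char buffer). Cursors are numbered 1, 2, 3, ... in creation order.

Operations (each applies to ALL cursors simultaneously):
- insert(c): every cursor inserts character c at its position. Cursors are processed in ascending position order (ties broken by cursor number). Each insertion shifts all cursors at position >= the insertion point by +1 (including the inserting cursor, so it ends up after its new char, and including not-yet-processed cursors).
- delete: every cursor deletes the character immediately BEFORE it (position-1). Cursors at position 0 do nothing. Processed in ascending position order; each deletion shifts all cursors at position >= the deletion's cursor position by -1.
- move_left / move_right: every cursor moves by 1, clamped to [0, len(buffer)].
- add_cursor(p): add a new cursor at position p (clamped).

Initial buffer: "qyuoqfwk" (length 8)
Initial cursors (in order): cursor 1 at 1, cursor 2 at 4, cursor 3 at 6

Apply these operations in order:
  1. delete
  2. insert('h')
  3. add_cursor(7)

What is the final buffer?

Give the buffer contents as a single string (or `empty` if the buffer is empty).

Answer: hyuhqhwk

Derivation:
After op 1 (delete): buffer="yuqwk" (len 5), cursors c1@0 c2@2 c3@3, authorship .....
After op 2 (insert('h')): buffer="hyuhqhwk" (len 8), cursors c1@1 c2@4 c3@6, authorship 1..2.3..
After op 3 (add_cursor(7)): buffer="hyuhqhwk" (len 8), cursors c1@1 c2@4 c3@6 c4@7, authorship 1..2.3..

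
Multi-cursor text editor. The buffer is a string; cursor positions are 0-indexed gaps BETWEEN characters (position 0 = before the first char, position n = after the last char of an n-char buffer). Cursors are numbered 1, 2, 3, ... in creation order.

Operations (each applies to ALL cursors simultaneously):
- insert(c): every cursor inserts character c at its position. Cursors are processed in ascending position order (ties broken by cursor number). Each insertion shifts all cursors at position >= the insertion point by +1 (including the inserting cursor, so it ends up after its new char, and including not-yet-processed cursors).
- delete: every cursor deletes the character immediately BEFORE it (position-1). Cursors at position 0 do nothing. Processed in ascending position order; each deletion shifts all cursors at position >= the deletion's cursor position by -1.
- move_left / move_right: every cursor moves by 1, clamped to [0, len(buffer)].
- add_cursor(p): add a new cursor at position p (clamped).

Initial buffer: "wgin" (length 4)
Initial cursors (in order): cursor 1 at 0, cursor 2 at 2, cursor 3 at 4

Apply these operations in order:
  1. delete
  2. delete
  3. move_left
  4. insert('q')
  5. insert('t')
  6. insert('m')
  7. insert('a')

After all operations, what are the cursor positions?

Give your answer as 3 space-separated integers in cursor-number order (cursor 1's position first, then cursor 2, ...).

After op 1 (delete): buffer="wi" (len 2), cursors c1@0 c2@1 c3@2, authorship ..
After op 2 (delete): buffer="" (len 0), cursors c1@0 c2@0 c3@0, authorship 
After op 3 (move_left): buffer="" (len 0), cursors c1@0 c2@0 c3@0, authorship 
After op 4 (insert('q')): buffer="qqq" (len 3), cursors c1@3 c2@3 c3@3, authorship 123
After op 5 (insert('t')): buffer="qqqttt" (len 6), cursors c1@6 c2@6 c3@6, authorship 123123
After op 6 (insert('m')): buffer="qqqtttmmm" (len 9), cursors c1@9 c2@9 c3@9, authorship 123123123
After op 7 (insert('a')): buffer="qqqtttmmmaaa" (len 12), cursors c1@12 c2@12 c3@12, authorship 123123123123

Answer: 12 12 12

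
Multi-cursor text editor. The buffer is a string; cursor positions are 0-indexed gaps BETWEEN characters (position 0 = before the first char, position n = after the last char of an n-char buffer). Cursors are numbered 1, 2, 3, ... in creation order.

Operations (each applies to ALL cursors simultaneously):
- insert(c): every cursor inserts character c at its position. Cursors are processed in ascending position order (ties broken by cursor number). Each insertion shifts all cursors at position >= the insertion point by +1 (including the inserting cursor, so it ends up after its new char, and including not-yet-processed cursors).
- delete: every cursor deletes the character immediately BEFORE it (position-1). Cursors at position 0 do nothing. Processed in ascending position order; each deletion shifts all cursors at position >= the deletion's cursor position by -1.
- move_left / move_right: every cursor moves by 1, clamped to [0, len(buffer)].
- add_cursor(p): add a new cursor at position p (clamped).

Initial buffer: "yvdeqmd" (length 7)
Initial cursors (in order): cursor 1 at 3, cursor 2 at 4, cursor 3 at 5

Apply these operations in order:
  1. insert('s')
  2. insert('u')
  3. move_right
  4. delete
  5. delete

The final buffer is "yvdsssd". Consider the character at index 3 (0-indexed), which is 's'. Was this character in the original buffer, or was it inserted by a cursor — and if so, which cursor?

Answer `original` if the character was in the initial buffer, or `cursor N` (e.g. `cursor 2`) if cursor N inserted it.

After op 1 (insert('s')): buffer="yvdsesqsmd" (len 10), cursors c1@4 c2@6 c3@8, authorship ...1.2.3..
After op 2 (insert('u')): buffer="yvdsuesuqsumd" (len 13), cursors c1@5 c2@8 c3@11, authorship ...11.22.33..
After op 3 (move_right): buffer="yvdsuesuqsumd" (len 13), cursors c1@6 c2@9 c3@12, authorship ...11.22.33..
After op 4 (delete): buffer="yvdsususud" (len 10), cursors c1@5 c2@7 c3@9, authorship ...112233.
After op 5 (delete): buffer="yvdsssd" (len 7), cursors c1@4 c2@5 c3@6, authorship ...123.
Authorship (.=original, N=cursor N): . . . 1 2 3 .
Index 3: author = 1

Answer: cursor 1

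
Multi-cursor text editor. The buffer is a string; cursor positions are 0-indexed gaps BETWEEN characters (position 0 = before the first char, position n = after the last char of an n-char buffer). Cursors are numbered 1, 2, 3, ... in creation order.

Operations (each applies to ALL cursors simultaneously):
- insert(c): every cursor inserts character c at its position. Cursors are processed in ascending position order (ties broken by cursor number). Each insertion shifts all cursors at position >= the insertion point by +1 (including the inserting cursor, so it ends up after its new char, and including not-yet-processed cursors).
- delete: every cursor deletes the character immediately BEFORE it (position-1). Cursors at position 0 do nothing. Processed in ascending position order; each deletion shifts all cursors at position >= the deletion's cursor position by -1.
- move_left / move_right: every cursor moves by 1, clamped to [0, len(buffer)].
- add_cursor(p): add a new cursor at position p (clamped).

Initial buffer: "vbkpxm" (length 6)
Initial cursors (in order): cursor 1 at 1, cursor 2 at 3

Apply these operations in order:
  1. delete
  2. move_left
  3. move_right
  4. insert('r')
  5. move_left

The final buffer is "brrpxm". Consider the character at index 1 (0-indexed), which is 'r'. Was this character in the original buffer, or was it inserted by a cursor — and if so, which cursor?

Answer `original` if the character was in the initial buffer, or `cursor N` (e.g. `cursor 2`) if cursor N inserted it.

After op 1 (delete): buffer="bpxm" (len 4), cursors c1@0 c2@1, authorship ....
After op 2 (move_left): buffer="bpxm" (len 4), cursors c1@0 c2@0, authorship ....
After op 3 (move_right): buffer="bpxm" (len 4), cursors c1@1 c2@1, authorship ....
After op 4 (insert('r')): buffer="brrpxm" (len 6), cursors c1@3 c2@3, authorship .12...
After op 5 (move_left): buffer="brrpxm" (len 6), cursors c1@2 c2@2, authorship .12...
Authorship (.=original, N=cursor N): . 1 2 . . .
Index 1: author = 1

Answer: cursor 1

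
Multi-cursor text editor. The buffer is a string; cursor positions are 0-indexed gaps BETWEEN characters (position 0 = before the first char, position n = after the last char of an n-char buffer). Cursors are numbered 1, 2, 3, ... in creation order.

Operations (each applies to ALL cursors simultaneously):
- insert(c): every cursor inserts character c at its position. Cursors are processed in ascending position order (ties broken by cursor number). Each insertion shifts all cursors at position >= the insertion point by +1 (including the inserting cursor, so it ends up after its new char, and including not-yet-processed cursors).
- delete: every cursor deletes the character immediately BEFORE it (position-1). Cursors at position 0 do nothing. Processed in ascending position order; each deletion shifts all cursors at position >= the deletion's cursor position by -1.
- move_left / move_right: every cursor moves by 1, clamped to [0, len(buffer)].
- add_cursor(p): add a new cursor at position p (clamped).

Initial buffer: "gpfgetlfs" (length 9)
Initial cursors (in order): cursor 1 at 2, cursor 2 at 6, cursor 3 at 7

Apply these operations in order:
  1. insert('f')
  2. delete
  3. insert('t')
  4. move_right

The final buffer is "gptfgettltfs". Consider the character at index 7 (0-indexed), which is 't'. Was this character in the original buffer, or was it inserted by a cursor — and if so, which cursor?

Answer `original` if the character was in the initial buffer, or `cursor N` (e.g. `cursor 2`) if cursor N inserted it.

After op 1 (insert('f')): buffer="gpffgetflffs" (len 12), cursors c1@3 c2@8 c3@10, authorship ..1....2.3..
After op 2 (delete): buffer="gpfgetlfs" (len 9), cursors c1@2 c2@6 c3@7, authorship .........
After op 3 (insert('t')): buffer="gptfgettltfs" (len 12), cursors c1@3 c2@8 c3@10, authorship ..1....2.3..
After op 4 (move_right): buffer="gptfgettltfs" (len 12), cursors c1@4 c2@9 c3@11, authorship ..1....2.3..
Authorship (.=original, N=cursor N): . . 1 . . . . 2 . 3 . .
Index 7: author = 2

Answer: cursor 2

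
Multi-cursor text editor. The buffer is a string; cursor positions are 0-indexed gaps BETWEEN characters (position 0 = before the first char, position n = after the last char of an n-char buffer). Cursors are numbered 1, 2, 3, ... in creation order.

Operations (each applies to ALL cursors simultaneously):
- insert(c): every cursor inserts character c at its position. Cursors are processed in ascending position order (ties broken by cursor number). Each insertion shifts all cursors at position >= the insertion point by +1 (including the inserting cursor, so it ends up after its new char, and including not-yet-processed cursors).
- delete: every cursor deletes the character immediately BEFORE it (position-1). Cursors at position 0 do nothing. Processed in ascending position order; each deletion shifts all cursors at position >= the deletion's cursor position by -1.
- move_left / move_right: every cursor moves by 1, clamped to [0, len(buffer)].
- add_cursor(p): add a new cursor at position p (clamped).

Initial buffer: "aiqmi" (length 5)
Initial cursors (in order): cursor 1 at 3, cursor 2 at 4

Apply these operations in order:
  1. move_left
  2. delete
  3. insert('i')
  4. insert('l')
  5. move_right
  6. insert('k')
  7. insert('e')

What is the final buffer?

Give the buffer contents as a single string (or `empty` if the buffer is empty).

Answer: aiillmkkeei

Derivation:
After op 1 (move_left): buffer="aiqmi" (len 5), cursors c1@2 c2@3, authorship .....
After op 2 (delete): buffer="ami" (len 3), cursors c1@1 c2@1, authorship ...
After op 3 (insert('i')): buffer="aiimi" (len 5), cursors c1@3 c2@3, authorship .12..
After op 4 (insert('l')): buffer="aiillmi" (len 7), cursors c1@5 c2@5, authorship .1212..
After op 5 (move_right): buffer="aiillmi" (len 7), cursors c1@6 c2@6, authorship .1212..
After op 6 (insert('k')): buffer="aiillmkki" (len 9), cursors c1@8 c2@8, authorship .1212.12.
After op 7 (insert('e')): buffer="aiillmkkeei" (len 11), cursors c1@10 c2@10, authorship .1212.1212.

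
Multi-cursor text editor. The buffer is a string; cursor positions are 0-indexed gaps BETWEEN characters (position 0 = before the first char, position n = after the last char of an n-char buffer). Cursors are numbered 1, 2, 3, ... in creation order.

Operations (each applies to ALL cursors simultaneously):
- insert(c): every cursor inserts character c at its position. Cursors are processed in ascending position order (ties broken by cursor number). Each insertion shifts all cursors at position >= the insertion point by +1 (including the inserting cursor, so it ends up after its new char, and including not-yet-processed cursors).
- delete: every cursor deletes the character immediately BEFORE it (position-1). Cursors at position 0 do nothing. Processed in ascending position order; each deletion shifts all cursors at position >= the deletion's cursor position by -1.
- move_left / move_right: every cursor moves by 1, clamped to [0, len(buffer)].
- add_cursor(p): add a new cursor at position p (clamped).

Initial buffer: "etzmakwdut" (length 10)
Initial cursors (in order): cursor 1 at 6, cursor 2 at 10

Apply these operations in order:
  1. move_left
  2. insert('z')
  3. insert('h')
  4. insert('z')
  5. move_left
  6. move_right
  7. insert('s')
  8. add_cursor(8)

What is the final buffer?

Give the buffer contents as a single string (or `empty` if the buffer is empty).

Answer: etzmazhzskwduzhzst

Derivation:
After op 1 (move_left): buffer="etzmakwdut" (len 10), cursors c1@5 c2@9, authorship ..........
After op 2 (insert('z')): buffer="etzmazkwduzt" (len 12), cursors c1@6 c2@11, authorship .....1....2.
After op 3 (insert('h')): buffer="etzmazhkwduzht" (len 14), cursors c1@7 c2@13, authorship .....11....22.
After op 4 (insert('z')): buffer="etzmazhzkwduzhzt" (len 16), cursors c1@8 c2@15, authorship .....111....222.
After op 5 (move_left): buffer="etzmazhzkwduzhzt" (len 16), cursors c1@7 c2@14, authorship .....111....222.
After op 6 (move_right): buffer="etzmazhzkwduzhzt" (len 16), cursors c1@8 c2@15, authorship .....111....222.
After op 7 (insert('s')): buffer="etzmazhzskwduzhzst" (len 18), cursors c1@9 c2@17, authorship .....1111....2222.
After op 8 (add_cursor(8)): buffer="etzmazhzskwduzhzst" (len 18), cursors c3@8 c1@9 c2@17, authorship .....1111....2222.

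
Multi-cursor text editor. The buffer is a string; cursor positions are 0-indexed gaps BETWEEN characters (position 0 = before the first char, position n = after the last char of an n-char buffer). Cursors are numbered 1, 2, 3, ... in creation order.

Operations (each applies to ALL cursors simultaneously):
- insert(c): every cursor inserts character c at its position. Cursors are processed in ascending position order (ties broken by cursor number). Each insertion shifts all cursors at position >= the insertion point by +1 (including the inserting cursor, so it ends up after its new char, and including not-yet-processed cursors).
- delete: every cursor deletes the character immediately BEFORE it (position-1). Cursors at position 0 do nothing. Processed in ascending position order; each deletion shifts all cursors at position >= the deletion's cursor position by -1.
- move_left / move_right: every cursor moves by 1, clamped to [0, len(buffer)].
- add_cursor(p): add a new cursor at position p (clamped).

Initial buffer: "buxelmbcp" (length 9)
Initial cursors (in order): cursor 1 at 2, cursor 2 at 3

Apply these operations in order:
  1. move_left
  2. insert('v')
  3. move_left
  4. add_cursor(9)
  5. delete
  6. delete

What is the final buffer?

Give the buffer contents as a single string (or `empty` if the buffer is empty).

After op 1 (move_left): buffer="buxelmbcp" (len 9), cursors c1@1 c2@2, authorship .........
After op 2 (insert('v')): buffer="bvuvxelmbcp" (len 11), cursors c1@2 c2@4, authorship .1.2.......
After op 3 (move_left): buffer="bvuvxelmbcp" (len 11), cursors c1@1 c2@3, authorship .1.2.......
After op 4 (add_cursor(9)): buffer="bvuvxelmbcp" (len 11), cursors c1@1 c2@3 c3@9, authorship .1.2.......
After op 5 (delete): buffer="vvxelmcp" (len 8), cursors c1@0 c2@1 c3@6, authorship 12......
After op 6 (delete): buffer="vxelcp" (len 6), cursors c1@0 c2@0 c3@4, authorship 2.....

Answer: vxelcp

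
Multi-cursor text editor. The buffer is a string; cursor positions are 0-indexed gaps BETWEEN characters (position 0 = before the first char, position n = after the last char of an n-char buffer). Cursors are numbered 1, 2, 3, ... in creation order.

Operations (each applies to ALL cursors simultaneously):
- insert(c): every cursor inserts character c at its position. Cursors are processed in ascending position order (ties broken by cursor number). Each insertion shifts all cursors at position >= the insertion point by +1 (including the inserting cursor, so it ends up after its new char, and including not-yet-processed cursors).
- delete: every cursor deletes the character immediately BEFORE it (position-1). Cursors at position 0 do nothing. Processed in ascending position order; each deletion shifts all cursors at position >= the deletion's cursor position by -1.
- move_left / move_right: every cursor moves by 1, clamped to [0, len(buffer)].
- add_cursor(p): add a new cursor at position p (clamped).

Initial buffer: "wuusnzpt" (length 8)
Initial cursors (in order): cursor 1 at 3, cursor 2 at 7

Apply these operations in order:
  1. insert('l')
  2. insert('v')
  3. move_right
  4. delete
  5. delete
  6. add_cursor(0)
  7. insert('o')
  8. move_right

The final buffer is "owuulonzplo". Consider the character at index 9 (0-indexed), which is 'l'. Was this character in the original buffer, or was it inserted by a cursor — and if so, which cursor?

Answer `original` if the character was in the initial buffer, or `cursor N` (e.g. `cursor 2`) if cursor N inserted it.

After op 1 (insert('l')): buffer="wuulsnzplt" (len 10), cursors c1@4 c2@9, authorship ...1....2.
After op 2 (insert('v')): buffer="wuulvsnzplvt" (len 12), cursors c1@5 c2@11, authorship ...11....22.
After op 3 (move_right): buffer="wuulvsnzplvt" (len 12), cursors c1@6 c2@12, authorship ...11....22.
After op 4 (delete): buffer="wuulvnzplv" (len 10), cursors c1@5 c2@10, authorship ...11...22
After op 5 (delete): buffer="wuulnzpl" (len 8), cursors c1@4 c2@8, authorship ...1...2
After op 6 (add_cursor(0)): buffer="wuulnzpl" (len 8), cursors c3@0 c1@4 c2@8, authorship ...1...2
After op 7 (insert('o')): buffer="owuulonzplo" (len 11), cursors c3@1 c1@6 c2@11, authorship 3...11...22
After op 8 (move_right): buffer="owuulonzplo" (len 11), cursors c3@2 c1@7 c2@11, authorship 3...11...22
Authorship (.=original, N=cursor N): 3 . . . 1 1 . . . 2 2
Index 9: author = 2

Answer: cursor 2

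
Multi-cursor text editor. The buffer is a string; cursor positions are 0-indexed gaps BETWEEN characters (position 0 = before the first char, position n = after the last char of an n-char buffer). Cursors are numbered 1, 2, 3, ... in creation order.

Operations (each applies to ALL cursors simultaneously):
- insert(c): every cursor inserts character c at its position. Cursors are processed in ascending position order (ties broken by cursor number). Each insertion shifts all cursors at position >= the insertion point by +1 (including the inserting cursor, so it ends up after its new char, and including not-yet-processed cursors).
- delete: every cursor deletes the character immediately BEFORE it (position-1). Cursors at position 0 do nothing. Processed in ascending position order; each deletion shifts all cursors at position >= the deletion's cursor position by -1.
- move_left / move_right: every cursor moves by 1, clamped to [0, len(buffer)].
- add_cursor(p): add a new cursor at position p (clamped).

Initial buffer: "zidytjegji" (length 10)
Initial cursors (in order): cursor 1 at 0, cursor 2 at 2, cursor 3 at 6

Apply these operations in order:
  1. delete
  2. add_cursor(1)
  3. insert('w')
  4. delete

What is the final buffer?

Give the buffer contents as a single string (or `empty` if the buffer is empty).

Answer: zdytegji

Derivation:
After op 1 (delete): buffer="zdytegji" (len 8), cursors c1@0 c2@1 c3@4, authorship ........
After op 2 (add_cursor(1)): buffer="zdytegji" (len 8), cursors c1@0 c2@1 c4@1 c3@4, authorship ........
After op 3 (insert('w')): buffer="wzwwdytwegji" (len 12), cursors c1@1 c2@4 c4@4 c3@8, authorship 1.24...3....
After op 4 (delete): buffer="zdytegji" (len 8), cursors c1@0 c2@1 c4@1 c3@4, authorship ........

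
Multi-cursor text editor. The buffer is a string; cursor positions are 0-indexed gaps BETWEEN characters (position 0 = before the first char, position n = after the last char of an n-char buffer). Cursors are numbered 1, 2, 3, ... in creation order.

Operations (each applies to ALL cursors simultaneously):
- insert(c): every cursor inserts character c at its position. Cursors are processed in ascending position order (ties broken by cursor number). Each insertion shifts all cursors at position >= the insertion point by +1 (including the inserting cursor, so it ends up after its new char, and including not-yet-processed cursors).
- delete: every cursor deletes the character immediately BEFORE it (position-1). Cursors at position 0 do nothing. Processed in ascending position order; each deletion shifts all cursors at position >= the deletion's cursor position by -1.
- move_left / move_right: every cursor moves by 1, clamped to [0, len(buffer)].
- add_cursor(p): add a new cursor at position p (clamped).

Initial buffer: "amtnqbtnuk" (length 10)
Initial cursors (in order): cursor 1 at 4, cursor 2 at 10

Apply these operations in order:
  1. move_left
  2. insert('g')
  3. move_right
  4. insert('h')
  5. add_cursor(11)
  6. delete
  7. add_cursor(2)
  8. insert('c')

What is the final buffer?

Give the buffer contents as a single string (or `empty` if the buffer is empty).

Answer: amctgncqbtncgkc

Derivation:
After op 1 (move_left): buffer="amtnqbtnuk" (len 10), cursors c1@3 c2@9, authorship ..........
After op 2 (insert('g')): buffer="amtgnqbtnugk" (len 12), cursors c1@4 c2@11, authorship ...1......2.
After op 3 (move_right): buffer="amtgnqbtnugk" (len 12), cursors c1@5 c2@12, authorship ...1......2.
After op 4 (insert('h')): buffer="amtgnhqbtnugkh" (len 14), cursors c1@6 c2@14, authorship ...1.1.....2.2
After op 5 (add_cursor(11)): buffer="amtgnhqbtnugkh" (len 14), cursors c1@6 c3@11 c2@14, authorship ...1.1.....2.2
After op 6 (delete): buffer="amtgnqbtngk" (len 11), cursors c1@5 c3@9 c2@11, authorship ...1.....2.
After op 7 (add_cursor(2)): buffer="amtgnqbtngk" (len 11), cursors c4@2 c1@5 c3@9 c2@11, authorship ...1.....2.
After op 8 (insert('c')): buffer="amctgncqbtncgkc" (len 15), cursors c4@3 c1@7 c3@12 c2@15, authorship ..4.1.1....32.2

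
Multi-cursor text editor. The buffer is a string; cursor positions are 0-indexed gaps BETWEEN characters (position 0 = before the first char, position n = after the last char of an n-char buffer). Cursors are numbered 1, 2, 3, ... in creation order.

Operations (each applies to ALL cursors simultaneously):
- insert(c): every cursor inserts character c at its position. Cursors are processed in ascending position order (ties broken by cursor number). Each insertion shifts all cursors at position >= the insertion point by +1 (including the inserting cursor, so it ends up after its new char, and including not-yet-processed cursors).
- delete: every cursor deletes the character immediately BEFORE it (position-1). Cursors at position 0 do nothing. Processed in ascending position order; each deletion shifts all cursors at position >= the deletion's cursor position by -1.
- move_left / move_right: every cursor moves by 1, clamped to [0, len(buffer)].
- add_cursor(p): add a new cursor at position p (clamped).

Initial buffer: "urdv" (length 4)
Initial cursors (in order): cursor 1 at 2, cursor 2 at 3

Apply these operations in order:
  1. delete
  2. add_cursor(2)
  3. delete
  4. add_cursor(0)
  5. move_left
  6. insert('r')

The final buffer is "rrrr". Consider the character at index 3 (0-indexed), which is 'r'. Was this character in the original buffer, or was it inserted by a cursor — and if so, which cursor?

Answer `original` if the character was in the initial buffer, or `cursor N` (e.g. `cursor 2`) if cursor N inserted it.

Answer: cursor 4

Derivation:
After op 1 (delete): buffer="uv" (len 2), cursors c1@1 c2@1, authorship ..
After op 2 (add_cursor(2)): buffer="uv" (len 2), cursors c1@1 c2@1 c3@2, authorship ..
After op 3 (delete): buffer="" (len 0), cursors c1@0 c2@0 c3@0, authorship 
After op 4 (add_cursor(0)): buffer="" (len 0), cursors c1@0 c2@0 c3@0 c4@0, authorship 
After op 5 (move_left): buffer="" (len 0), cursors c1@0 c2@0 c3@0 c4@0, authorship 
After op 6 (insert('r')): buffer="rrrr" (len 4), cursors c1@4 c2@4 c3@4 c4@4, authorship 1234
Authorship (.=original, N=cursor N): 1 2 3 4
Index 3: author = 4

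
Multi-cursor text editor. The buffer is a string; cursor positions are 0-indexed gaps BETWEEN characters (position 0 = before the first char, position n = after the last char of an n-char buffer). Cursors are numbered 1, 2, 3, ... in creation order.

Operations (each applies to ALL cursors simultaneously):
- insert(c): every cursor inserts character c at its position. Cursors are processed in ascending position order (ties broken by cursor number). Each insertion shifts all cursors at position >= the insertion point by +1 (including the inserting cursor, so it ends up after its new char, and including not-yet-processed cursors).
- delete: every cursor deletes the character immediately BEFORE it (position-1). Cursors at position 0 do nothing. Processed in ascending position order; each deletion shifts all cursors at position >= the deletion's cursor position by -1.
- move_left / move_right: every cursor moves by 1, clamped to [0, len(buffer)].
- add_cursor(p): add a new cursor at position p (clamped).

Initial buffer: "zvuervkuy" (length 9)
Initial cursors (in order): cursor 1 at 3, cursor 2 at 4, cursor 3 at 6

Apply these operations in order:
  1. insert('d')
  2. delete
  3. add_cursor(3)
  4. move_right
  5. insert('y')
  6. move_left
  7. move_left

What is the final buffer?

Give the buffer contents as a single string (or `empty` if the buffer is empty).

After op 1 (insert('d')): buffer="zvudedrvdkuy" (len 12), cursors c1@4 c2@6 c3@9, authorship ...1.2..3...
After op 2 (delete): buffer="zvuervkuy" (len 9), cursors c1@3 c2@4 c3@6, authorship .........
After op 3 (add_cursor(3)): buffer="zvuervkuy" (len 9), cursors c1@3 c4@3 c2@4 c3@6, authorship .........
After op 4 (move_right): buffer="zvuervkuy" (len 9), cursors c1@4 c4@4 c2@5 c3@7, authorship .........
After op 5 (insert('y')): buffer="zvueyyryvkyuy" (len 13), cursors c1@6 c4@6 c2@8 c3@11, authorship ....14.2..3..
After op 6 (move_left): buffer="zvueyyryvkyuy" (len 13), cursors c1@5 c4@5 c2@7 c3@10, authorship ....14.2..3..
After op 7 (move_left): buffer="zvueyyryvkyuy" (len 13), cursors c1@4 c4@4 c2@6 c3@9, authorship ....14.2..3..

Answer: zvueyyryvkyuy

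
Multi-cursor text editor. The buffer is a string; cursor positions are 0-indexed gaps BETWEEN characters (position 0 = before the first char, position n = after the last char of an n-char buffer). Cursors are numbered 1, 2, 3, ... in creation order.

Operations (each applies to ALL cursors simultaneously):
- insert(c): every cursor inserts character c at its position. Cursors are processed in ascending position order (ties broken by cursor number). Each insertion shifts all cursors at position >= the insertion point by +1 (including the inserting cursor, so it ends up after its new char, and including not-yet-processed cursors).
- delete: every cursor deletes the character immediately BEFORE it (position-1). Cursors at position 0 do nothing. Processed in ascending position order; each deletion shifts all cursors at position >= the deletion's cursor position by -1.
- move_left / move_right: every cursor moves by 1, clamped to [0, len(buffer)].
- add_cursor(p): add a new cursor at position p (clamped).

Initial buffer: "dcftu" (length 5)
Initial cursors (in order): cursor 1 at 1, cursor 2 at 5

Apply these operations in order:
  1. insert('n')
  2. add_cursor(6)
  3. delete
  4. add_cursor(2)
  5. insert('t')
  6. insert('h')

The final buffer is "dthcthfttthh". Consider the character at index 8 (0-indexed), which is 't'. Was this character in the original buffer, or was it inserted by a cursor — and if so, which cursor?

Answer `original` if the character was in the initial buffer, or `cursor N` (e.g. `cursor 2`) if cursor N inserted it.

Answer: cursor 2

Derivation:
After op 1 (insert('n')): buffer="dncftun" (len 7), cursors c1@2 c2@7, authorship .1....2
After op 2 (add_cursor(6)): buffer="dncftun" (len 7), cursors c1@2 c3@6 c2@7, authorship .1....2
After op 3 (delete): buffer="dcft" (len 4), cursors c1@1 c2@4 c3@4, authorship ....
After op 4 (add_cursor(2)): buffer="dcft" (len 4), cursors c1@1 c4@2 c2@4 c3@4, authorship ....
After op 5 (insert('t')): buffer="dtctfttt" (len 8), cursors c1@2 c4@4 c2@8 c3@8, authorship .1.4..23
After op 6 (insert('h')): buffer="dthcthfttthh" (len 12), cursors c1@3 c4@6 c2@12 c3@12, authorship .11.44..2323
Authorship (.=original, N=cursor N): . 1 1 . 4 4 . . 2 3 2 3
Index 8: author = 2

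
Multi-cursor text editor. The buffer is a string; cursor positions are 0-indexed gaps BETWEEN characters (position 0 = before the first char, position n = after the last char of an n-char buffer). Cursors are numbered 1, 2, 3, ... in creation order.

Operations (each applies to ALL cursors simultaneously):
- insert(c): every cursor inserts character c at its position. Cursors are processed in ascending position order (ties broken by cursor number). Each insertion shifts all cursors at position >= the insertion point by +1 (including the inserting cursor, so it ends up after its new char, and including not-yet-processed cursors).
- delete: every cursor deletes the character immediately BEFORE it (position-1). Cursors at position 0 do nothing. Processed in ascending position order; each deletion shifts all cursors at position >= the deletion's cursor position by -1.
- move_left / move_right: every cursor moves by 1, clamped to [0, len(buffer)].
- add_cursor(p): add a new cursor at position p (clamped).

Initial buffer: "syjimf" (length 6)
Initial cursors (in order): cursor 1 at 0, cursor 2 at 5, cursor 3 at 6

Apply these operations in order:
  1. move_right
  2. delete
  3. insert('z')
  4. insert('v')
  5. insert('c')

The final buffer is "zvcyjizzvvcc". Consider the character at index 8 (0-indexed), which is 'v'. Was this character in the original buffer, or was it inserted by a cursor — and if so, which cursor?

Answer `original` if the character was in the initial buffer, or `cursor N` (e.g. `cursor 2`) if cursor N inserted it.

After op 1 (move_right): buffer="syjimf" (len 6), cursors c1@1 c2@6 c3@6, authorship ......
After op 2 (delete): buffer="yji" (len 3), cursors c1@0 c2@3 c3@3, authorship ...
After op 3 (insert('z')): buffer="zyjizz" (len 6), cursors c1@1 c2@6 c3@6, authorship 1...23
After op 4 (insert('v')): buffer="zvyjizzvv" (len 9), cursors c1@2 c2@9 c3@9, authorship 11...2323
After op 5 (insert('c')): buffer="zvcyjizzvvcc" (len 12), cursors c1@3 c2@12 c3@12, authorship 111...232323
Authorship (.=original, N=cursor N): 1 1 1 . . . 2 3 2 3 2 3
Index 8: author = 2

Answer: cursor 2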